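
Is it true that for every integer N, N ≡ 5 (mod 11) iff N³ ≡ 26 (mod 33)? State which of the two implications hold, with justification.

(⟹) This fails: take N = 16. Then 16 ≡ 5 (mod 11), but 16³ = 4096 ≡ 4 (mod 33), not 26.

(⟸) Conversely, the residues r modulo 33 with r³ ≡ 26 (mod 33) are exactly {5}, and each is ≡ 5 (mod 11).

Not equivalent: only (⇐) holds.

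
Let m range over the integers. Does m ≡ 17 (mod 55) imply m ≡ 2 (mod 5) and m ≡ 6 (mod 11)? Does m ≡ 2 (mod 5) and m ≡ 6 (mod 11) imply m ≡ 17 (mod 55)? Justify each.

The biconditional holds.

(⇒) Suppose m ≡ 17 (mod 55); write m = 55j + 17. Since 5 ∣ 55, reducing mod 5 gives m ≡ 17 ≡ 2 (mod 5); since 11 ∣ 55, reducing mod 11 gives m ≡ 17 ≡ 6 (mod 11).

(⇐) Conversely, if m ≡ 2 (mod 5) and m ≡ 6 (mod 11), then by the Chinese remainder theorem m ≡ 17 (mod 55). This is exactly m ≡ 17 (mod 55).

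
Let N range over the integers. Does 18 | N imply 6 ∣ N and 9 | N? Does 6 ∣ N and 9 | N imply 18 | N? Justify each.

(⟹) If 18 ∣ N, write N = 18q. Since 18 = 3·6, N = 6·(3q), so 6 ∣ N; and since 18 = 2·9, N = 9·(2q), so 9 ∣ N.

(⟸) Suppose 6 ∣ N and 9 ∣ N. Any common multiple of 6 and 9 is a multiple of their lcm; here lcm(6, 9) = 6·9/gcd(6, 9) = 54/3 = 18, so 18 ∣ N.

Both directions hold.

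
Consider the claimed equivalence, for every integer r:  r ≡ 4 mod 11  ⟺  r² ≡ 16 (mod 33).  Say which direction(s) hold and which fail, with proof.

(⇒) fails and (⇐) fails.

(⇒) This fails: take r = 15. Then 15 ≡ 4 (mod 11), but 15² = 225 ≡ 27 (mod 33), not 16.

(⇐) This fails: take r = 7. Then 7² = 49 ≡ 16 (mod 33), yet 7 ≡ 7 (mod 11), not 4.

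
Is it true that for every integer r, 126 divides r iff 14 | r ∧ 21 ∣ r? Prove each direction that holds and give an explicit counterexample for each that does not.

Forward direction. If 126 ∣ r, write r = 126q. Since 126 = 9·14, r = 14·(9q), so 14 ∣ r; and since 126 = 6·21, r = 21·(6q), so 21 ∣ r.

Converse. This fails: take r = 42. Both 14 ∣ 42 and 21 ∣ 42, yet 42 is not a multiple of 126 (since 42 = 0·126 + 42), so 126 ∤ 42.

Only the forward direction holds.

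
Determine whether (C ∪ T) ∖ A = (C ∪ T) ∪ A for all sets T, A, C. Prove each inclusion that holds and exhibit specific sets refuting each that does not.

The sets are not equal: only the forward inclusion holds.

(⊇) This inclusion fails. Take T = ∅, A = {1}, C = ∅; then 1 ∈ (C ∪ T) ∪ A but 1 ∉ (C ∪ T) ∖ A.

(⊆) Let x ∈ (C ∪ T) ∖ A. Then either x ∈ T and x ∉ A, C; or x ∈ C and x ∉ T, A; or x ∈ T ∩ C and x ∉ A. In each case x ∈ (C ∪ T) ∪ A, so (C ∪ T) ∖ A ⊆ (C ∪ T) ∪ A.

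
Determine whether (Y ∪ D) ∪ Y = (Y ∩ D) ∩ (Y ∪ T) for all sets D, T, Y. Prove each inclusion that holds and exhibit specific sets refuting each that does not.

Only the reverse inclusion holds.

(⟹) This inclusion fails. Take D = {1}, T = ∅, Y = ∅; then 1 ∈ (Y ∪ D) ∪ Y but 1 ∉ (Y ∩ D) ∩ (Y ∪ T).

(⟸) Let x ∈ (Y ∩ D) ∩ (Y ∪ T). Then either x ∈ D ∩ Y and x ∉ T; or x ∈ D ∩ T ∩ Y. In each case x ∈ (Y ∪ D) ∪ Y, so (Y ∩ D) ∩ (Y ∪ T) ⊆ (Y ∪ D) ∪ Y.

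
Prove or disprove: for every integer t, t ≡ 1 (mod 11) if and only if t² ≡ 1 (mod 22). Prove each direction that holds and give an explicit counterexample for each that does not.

Neither direction holds.

[⇒] This fails: take t = 12. Then 12 ≡ 1 (mod 11), but 12² = 144 ≡ 12 (mod 22), not 1.

[⇐] This fails: take t = 21. Then 21² = 441 ≡ 1 (mod 22), yet 21 ≡ 10 (mod 11), not 1.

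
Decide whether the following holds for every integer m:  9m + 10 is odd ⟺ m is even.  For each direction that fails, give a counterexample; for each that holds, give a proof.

Both directions fail.

(⇒) This fails: m = 3 gives 9m + 10 = 37, which is odd, but 3 is odd, not even.

(⇐) This also fails: m = 2 is even, but 9m + 10 = 28 is even, not odd.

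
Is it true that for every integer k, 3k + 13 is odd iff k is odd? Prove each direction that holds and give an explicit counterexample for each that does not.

(⟹) This fails: k = 2 gives 3k + 13 = 19, which is odd, but 2 is even, not odd.

(⟸) This also fails: k = 3 is odd, but 3k + 13 = 22 is even, not odd.

Neither implication holds.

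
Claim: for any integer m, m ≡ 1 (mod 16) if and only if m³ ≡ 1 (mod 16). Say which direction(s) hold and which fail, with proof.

Both directions hold.

[⇒] Suppose m ≡ 1 (mod 16). Write m = 16j + 1. Then (16j + 1)³ = 4096j³ + 768j² + 48j + 1 = 16(256j³ + 48j² + 3j) + 1, so m³ ≡ 1 (mod 16).

[⇐] Conversely, suppose m³ ≡ 1 (mod 16). The only residue r in {0, …, 15} with r³ ≡ 1 (mod 16) is r = 1, so m ≡ 1 (mod 16).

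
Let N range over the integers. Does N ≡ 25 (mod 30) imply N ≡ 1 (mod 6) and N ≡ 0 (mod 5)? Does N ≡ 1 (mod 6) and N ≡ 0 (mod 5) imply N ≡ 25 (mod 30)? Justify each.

Both directions hold.

(⇒) Suppose N ≡ 25 (mod 30); write N = 30j + 25. Since 6 ∣ 30, reducing mod 6 gives N ≡ 25 ≡ 1 (mod 6); since 5 ∣ 30, reducing mod 5 gives N ≡ 25 ≡ 0 (mod 5).

(⇐) Conversely, if N ≡ 1 (mod 6) and N ≡ 0 (mod 5), then by the Chinese remainder theorem N ≡ 25 (mod 30). This is exactly N ≡ 25 (mod 30).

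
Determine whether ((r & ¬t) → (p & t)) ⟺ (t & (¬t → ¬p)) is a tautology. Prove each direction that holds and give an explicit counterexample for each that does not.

[⇐] Assume the antecedent. If r is true, the antecedent forces (r = T, p = F, t = T) or (r = T, p = T, t = T), and (r & ¬t) → (p & t) holds there. If r is false, (r & ¬t) → (p & t) reduces to true regardless of the other variables. Either way (r & ¬t) → (p & t) holds.

[⇒] This fails. Under r = F, p = F, t = F, the left side is true but the right side is false.

(⇒) fails; (⇐) holds.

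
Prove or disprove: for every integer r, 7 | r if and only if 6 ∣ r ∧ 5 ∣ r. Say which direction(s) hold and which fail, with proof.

(⇒) This fails: take r = 7. Certainly 7 ∣ 7, but 6 ∤ 7.

(⇐) This fails: take r = 30. Both 6 ∣ 30 and 5 ∣ 30, yet 30 is not a multiple of 7 (since 30 = 4·7 + 2), so 7 ∤ 30.

Neither implication holds.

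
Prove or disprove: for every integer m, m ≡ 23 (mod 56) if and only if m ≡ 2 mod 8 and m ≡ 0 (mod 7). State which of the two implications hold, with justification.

Neither direction holds.

[⇒] This fails: m = 23 gives 23 ≡ 23 (mod 56) but 23 ≡ 7 (mod 8), so the conjunction on the right does not hold.

[⇐] This fails: m = 42 satisfies both congruences on the right (42 ≡ 2 mod 8 and 42 ≡ 0 mod 7) yet 42 ≡ 42 (mod 56), not 23.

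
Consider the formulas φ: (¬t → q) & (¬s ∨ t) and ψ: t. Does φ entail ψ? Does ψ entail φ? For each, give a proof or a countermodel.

Not equivalent: only (⇐) holds.

(⟹) This fails. Under t = F, q = T, s = F, the left side is true but the right side is false.

(⟸) Assume the antecedent. If t is true, (¬t → q) & (¬s ∨ t) reduces to true regardless of the other variables. If t is false, the antecedent cannot hold. Either way (¬t → q) & (¬s ∨ t) holds.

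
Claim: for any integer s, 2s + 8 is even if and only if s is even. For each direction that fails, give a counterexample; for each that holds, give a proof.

[⇒] This fails: take s = 7. Then 2s + 8 = 22, which is even, yet s = 7 is odd, not even.

[⇐] Suppose s is even. Since 2 is even, 2s is even for every s, so 2s + 8 has the same parity as 8, which is even. Hence 2s + 8 is even.

Only the converse holds.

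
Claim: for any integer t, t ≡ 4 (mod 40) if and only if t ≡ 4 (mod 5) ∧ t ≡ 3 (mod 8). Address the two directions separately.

Neither implication holds.

(→) This fails: t = 4 gives 4 ≡ 4 (mod 40) but 4 ≡ 4 (mod 8), so the conjunction on the right does not hold.

(←) This fails: t = 19 satisfies both congruences on the right (19 ≡ 4 mod 5 and 19 ≡ 3 mod 8) yet 19 ≡ 19 (mod 40), not 4.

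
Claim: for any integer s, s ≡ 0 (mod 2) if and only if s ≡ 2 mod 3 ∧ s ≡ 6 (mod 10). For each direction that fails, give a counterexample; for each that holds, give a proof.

Only the converse holds.

Converse. If s ≡ 2 (mod 3) and s ≡ 6 (mod 10), then by the Chinese remainder theorem s ≡ 26 (mod 30). Since 26 ≡ 0 (mod 2) and 2 ∣ 30, we get s ≡ 0 (mod 2).

Forward direction. This fails: s = 0 gives 0 ≡ 0 (mod 2) but 0 ≡ 0 (mod 3), so the conjunction on the right does not hold.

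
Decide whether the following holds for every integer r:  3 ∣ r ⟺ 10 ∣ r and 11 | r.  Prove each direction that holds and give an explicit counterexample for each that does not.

Neither implication holds.

(→) This fails: take r = 3. Certainly 3 ∣ 3, but 10 ∤ 3.

(←) This fails: take r = 110. Both 10 ∣ 110 and 11 ∣ 110, yet 110 is not a multiple of 3 (since 110 = 36·3 + 2), so 3 ∤ 110.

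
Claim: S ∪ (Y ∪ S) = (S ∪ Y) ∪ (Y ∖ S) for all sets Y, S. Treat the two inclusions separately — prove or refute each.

(⊆) Let x ∈ S ∪ (Y ∪ S). Then either x ∈ Y and x ∉ S; or x ∈ S and x ∉ Y; or x ∈ Y ∩ S. In each case x ∈ (S ∪ Y) ∪ (Y ∖ S), so S ∪ (Y ∪ S) ⊆ (S ∪ Y) ∪ (Y ∖ S).

(⊇) Let x ∈ (S ∪ Y) ∪ (Y ∖ S). Then either x ∈ Y and x ∉ S; or x ∈ S and x ∉ Y; or x ∈ Y ∩ S. In each case x ∈ S ∪ (Y ∪ S), so (S ∪ Y) ∪ (Y ∖ S) ⊆ S ∪ (Y ∪ S).

The two sets are equal.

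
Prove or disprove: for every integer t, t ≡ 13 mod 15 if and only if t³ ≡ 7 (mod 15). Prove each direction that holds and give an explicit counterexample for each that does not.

Both directions hold; the statement is true.

Forward direction. Suppose t ≡ 13 mod 15. Write t = 15j + 13. Then (15j + 13)³ = 3375j³ + 8775j² + 7605j + 2197 = 15(225j³ + 585j² + 507j + 146) + 7, so t³ ≡ 7 (mod 15).

Converse. Suppose t³ ≡ 7 (mod 15). The only residue r in {0, …, 14} with r³ ≡ 7 (mod 15) is r = 13, so t ≡ 13 (mod 15).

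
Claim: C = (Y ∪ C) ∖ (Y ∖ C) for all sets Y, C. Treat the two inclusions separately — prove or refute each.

The two sets are equal.

Forward inclusion. Let x ∈ C. Then either x ∈ C and x ∉ Y; or x ∈ Y ∩ C. In each case x ∈ (Y ∪ C) ∖ (Y ∖ C), so C ⊆ (Y ∪ C) ∖ (Y ∖ C).

Reverse inclusion. Let x ∈ (Y ∪ C) ∖ (Y ∖ C). Then either x ∈ C and x ∉ Y; or x ∈ Y ∩ C. In each case x ∈ C, so (Y ∪ C) ∖ (Y ∖ C) ⊆ C.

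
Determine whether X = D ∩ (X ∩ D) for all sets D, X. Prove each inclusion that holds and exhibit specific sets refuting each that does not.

(⊆) This inclusion fails. Take D = ∅, X = {1}; then 1 ∈ X but 1 ∉ D ∩ (X ∩ D).

(⊇) Let x ∈ D ∩ (X ∩ D). Then x ∈ D ∩ X, from which x ∈ X.

The sets are not equal: only the reverse inclusion holds.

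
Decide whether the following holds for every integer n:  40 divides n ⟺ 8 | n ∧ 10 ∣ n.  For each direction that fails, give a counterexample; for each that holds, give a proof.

Both implications hold.

(→) If 40 ∣ n, write n = 40q. Since 40 = 5·8, n = 8·(5q), so 8 ∣ n; and since 40 = 4·10, n = 10·(4q), so 10 ∣ n.

(←) Suppose 8 ∣ n and 10 ∣ n. Any common multiple of 8 and 10 is a multiple of their lcm; here lcm(8, 10) = 8·10/gcd(8, 10) = 80/2 = 40, so 40 ∣ n.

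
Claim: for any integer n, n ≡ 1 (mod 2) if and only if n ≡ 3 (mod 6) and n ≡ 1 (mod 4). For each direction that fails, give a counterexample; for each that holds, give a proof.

Forward direction. This fails: n = 1 gives 1 ≡ 1 (mod 2) but 1 ≡ 1 (mod 6), so the conjunction on the right does not hold.

Converse. If n ≡ 3 (mod 6) and n ≡ 1 (mod 4), then by the Chinese remainder theorem n ≡ 9 (mod 12). Since 9 ≡ 1 (mod 2) and 2 ∣ 12, we get n ≡ 1 (mod 2).

Not equivalent: only (⇐) holds.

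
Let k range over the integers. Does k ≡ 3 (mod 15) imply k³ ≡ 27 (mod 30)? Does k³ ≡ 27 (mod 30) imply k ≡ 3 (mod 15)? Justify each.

(⟹) This fails: take k = 18. Then 18 ≡ 3 (mod 15), but 18³ = 5832 ≡ 12 (mod 30), not 27.

(⟸) Conversely, the residues r modulo 30 with r³ ≡ 27 (mod 30) are exactly {3}, and each is ≡ 3 (mod 15).

(⇒) fails; (⇐) holds.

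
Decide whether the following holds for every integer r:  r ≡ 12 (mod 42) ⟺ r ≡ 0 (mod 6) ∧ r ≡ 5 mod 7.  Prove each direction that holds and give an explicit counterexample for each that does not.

(⇒) Suppose r ≡ 12 (mod 42); write r = 42j + 12. Since 6 ∣ 42, reducing mod 6 gives r ≡ 12 ≡ 0 (mod 6); since 7 ∣ 42, reducing mod 7 gives r ≡ 12 ≡ 5 (mod 7).

(⇐) Conversely, if r ≡ 0 (mod 6) and r ≡ 5 (mod 7), then by the Chinese remainder theorem r ≡ 12 (mod 42). This is exactly r ≡ 12 (mod 42).

Both directions hold.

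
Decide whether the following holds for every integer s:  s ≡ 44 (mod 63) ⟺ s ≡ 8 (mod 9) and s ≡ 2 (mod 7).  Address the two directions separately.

Both implications hold.

[⇐] If s ≡ 8 (mod 9) and s ≡ 2 (mod 7), then by the Chinese remainder theorem s ≡ 44 (mod 63). This is exactly s ≡ 44 (mod 63).

[⇒] Suppose s ≡ 44 (mod 63); write s = 63j + 44. Since 9 ∣ 63, reducing mod 9 gives s ≡ 44 ≡ 8 (mod 9); since 7 ∣ 63, reducing mod 7 gives s ≡ 44 ≡ 2 (mod 7).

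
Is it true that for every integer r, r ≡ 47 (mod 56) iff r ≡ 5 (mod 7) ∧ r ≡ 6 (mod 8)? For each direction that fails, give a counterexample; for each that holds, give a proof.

Neither implication holds.

Forward direction. This fails: r = 47 gives 47 ≡ 47 (mod 56) but 47 ≡ 7 (mod 8), so the conjunction on the right does not hold.

Converse. This fails: r = 54 satisfies both congruences on the right (54 ≡ 5 mod 7 and 54 ≡ 6 mod 8) yet 54 ≡ 54 (mod 56), not 47.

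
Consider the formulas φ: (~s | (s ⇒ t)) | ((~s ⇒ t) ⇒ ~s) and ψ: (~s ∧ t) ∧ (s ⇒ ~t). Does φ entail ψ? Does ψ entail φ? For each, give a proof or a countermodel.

Not equivalent: only (⇐) holds.

[⇐] Assume the antecedent. If t is true, the consequent reduces to true regardless of the other variables. If t is false, the antecedent cannot hold. Either way the consequent holds.

[⇒] This fails. Under t = F, s = F, the left side is true but the right side is false.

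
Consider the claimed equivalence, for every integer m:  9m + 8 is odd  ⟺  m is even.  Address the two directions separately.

Neither direction holds.

[⇒] This fails: m = 3 gives 9m + 8 = 35, which is odd, but 3 is odd, not even.

[⇐] This also fails: m = 4 is even, but 9m + 8 = 44 is even, not odd.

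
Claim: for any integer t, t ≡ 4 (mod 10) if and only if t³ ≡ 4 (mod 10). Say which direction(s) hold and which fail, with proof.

[⇐] Suppose t³ ≡ 4 (mod 10). The only residue r in {0, …, 9} with r³ ≡ 4 (mod 10) is r = 4, so t ≡ 4 (mod 10).

[⇒] Suppose t ≡ 4 (mod 10). Write t = 10j + 4. Then (10j + 4)³ = 1000j³ + 1200j² + 480j + 64 = 10(100j³ + 120j² + 48j + 6) + 4, so t³ ≡ 4 (mod 10).

Both implications hold.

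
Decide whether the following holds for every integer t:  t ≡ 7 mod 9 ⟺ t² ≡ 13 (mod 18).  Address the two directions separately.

Both directions fail.

(⇒) This fails: take t = 16. Then 16 ≡ 7 (mod 9), but 16² = 256 ≡ 4 (mod 18), not 13.

(⇐) This fails: take t = 11. Then 11² = 121 ≡ 13 (mod 18), yet 11 ≡ 2 (mod 9), not 7.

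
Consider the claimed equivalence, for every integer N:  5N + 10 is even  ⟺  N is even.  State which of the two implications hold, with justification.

(←) Suppose N is even; write N = 2j. Then 5N + 10 = 5·(2j) + 10 = 2·5j + 10, which is even.

(→) Suppose 5N + 10 is even. Since 5 is odd, 5N and N have the same parity, so 5N + 10 ≡ N + 10 (mod 2). As 10 is even, 5N + 10 is even exactly when N is even. Thus N is even.

Both directions hold.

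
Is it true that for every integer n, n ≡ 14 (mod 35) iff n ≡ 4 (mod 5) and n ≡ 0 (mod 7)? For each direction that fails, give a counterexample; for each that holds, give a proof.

Both implications hold.

(⟸) If n ≡ 4 (mod 5) and n ≡ 0 (mod 7), then by the Chinese remainder theorem n ≡ 14 (mod 35). This is exactly n ≡ 14 (mod 35).

(⟹) Suppose n ≡ 14 (mod 35); write n = 35j + 14. Since 5 ∣ 35, reducing mod 5 gives n ≡ 14 ≡ 4 (mod 5); since 7 ∣ 35, reducing mod 7 gives n ≡ 14 ≡ 0 (mod 7).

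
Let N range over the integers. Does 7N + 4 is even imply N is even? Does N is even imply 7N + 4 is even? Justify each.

Converse. Suppose N is even; write N = 2j. Then 7N + 4 = 7·(2j) + 4 = 2·7j + 4, which is even.

Forward direction. Suppose 7N + 4 is even. Since 7 is odd, 7N and N have the same parity, so 7N + 4 ≡ N + 4 (mod 2). As 4 is even, 7N + 4 is even exactly when N is even. Thus N is even.

Both implications hold.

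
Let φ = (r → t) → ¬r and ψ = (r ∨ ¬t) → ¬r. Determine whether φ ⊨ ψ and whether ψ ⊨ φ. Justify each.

Only the converse holds.

(→) This fails. Under t = F, r = T, the left side is true but the right side is false.

(←) Assume the antecedent. If t is true, the antecedent forces (t = T, r = F), and (r → t) → ¬r holds there. If t is false, (r → t) → ¬r reduces to true regardless of the other variables. Either way (r → t) → ¬r holds.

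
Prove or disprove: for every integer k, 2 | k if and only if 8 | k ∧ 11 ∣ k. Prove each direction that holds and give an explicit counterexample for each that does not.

(⇒) This fails: take k = 2. Certainly 2 ∣ 2, but 8 ∤ 2.

(⇐) Suppose 8 ∣ k and 11 ∣ k. Any common multiple of 8 and 11 is a multiple of their lcm; here gcd(8, 11) = 1, so lcm(8, 11) = 8·11 = 88, so 88 ∣ k. Since 2 ∣ 88, it follows that 2 ∣ k.

Only the converse holds.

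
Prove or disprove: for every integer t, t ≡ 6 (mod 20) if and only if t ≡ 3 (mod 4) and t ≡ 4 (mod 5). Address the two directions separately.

(⟹) This fails: t = 6 gives 6 ≡ 6 (mod 20) but 6 ≡ 2 (mod 4), so the conjunction on the right does not hold.

(⟸) This fails: t = 19 satisfies both congruences on the right (19 ≡ 3 mod 4 and 19 ≡ 4 mod 5) yet 19 ≡ 19 (mod 20), not 6.

Both directions fail.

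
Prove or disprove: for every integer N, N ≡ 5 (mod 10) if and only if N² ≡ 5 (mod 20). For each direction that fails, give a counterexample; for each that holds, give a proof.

Converse. The residues r modulo 20 with r² ≡ 5 (mod 20) are exactly {5, 15}, and each is ≡ 5 (mod 10).

Forward direction. Suppose N ≡ 5 (mod 10). Working modulo 20, N ∈ {5, 15}; for each such r, r² ≡ 5 (mod 20).

Both directions hold.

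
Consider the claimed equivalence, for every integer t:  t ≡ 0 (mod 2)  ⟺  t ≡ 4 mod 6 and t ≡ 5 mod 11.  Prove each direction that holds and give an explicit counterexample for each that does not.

[⇐] If t ≡ 4 (mod 6) and t ≡ 5 (mod 11), then by the Chinese remainder theorem t ≡ 16 (mod 66). Since 16 ≡ 0 (mod 2) and 2 ∣ 66, we get t ≡ 0 (mod 2).

[⇒] This fails: t = 0 gives 0 ≡ 0 (mod 2) but 0 ≡ 0 (mod 6), so the conjunction on the right does not hold.

Only the converse holds.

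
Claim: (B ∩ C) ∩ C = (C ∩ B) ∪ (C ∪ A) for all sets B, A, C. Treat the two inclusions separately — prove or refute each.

(⊆) holds; (⊇) fails.

Reverse inclusion. This inclusion fails. Take B = ∅, A = {1}, C = ∅; then 1 ∈ (C ∩ B) ∪ (C ∪ A) but 1 ∉ (B ∩ C) ∩ C.

Forward inclusion. Let x ∈ (B ∩ C) ∩ C. Then either x ∈ B ∩ C and x ∉ A; or x ∈ B ∩ A ∩ C. In each case x ∈ (C ∩ B) ∪ (C ∪ A), so (B ∩ C) ∩ C ⊆ (C ∩ B) ∪ (C ∪ A).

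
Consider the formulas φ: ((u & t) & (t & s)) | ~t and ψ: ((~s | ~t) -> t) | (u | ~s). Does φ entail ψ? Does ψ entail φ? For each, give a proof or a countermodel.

(⇒) fails and (⇐) fails.

(⇒) This fails. Under t = F, u = F, s = T, the left side is true but the right side is false.

(⇐) This fails. Under t = T, u = F, s = F, the left side is false but the right side is true.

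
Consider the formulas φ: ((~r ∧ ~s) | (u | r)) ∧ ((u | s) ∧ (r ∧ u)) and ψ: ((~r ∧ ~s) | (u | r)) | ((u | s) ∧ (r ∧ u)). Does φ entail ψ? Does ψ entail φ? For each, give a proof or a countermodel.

(→) Assume the antecedent. If u is true, the consequent reduces to true regardless of the other variables. If u is false, the antecedent cannot hold. Either way the consequent holds.

(←) This fails. Under u = F, r = F, s = F, the left side is false but the right side is true.

(⇒) holds; (⇐) fails.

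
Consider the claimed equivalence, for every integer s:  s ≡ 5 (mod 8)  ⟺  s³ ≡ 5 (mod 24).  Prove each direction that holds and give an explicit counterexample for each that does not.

(⇒) fails; (⇐) holds.

(⇒) This fails: take s = 13. Then 13 ≡ 5 (mod 8), but 13³ = 2197 ≡ 13 (mod 24), not 5.

(⇐) Conversely, the residues r modulo 24 with r³ ≡ 5 (mod 24) are exactly {5}, and each is ≡ 5 (mod 8).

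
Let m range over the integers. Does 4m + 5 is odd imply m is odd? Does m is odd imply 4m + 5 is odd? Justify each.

Converse. Suppose m is odd. Since 4 is even, 4m is even for every m, so 4m + 5 has the same parity as 5, which is odd. Hence 4m + 5 is odd.

Forward direction. This fails: take m = 0. Then 4m + 5 = 5, which is odd, yet m = 0 is even, not odd.

(⇒) fails; (⇐) holds.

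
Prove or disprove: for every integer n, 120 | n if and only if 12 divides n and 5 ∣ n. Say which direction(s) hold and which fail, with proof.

The forward direction holds; the converse fails.

Converse. This fails: take n = 60. Both 12 ∣ 60 and 5 ∣ 60, yet 60 is not a multiple of 120 (since 60 = 0·120 + 60), so 120 ∤ 60.

Forward direction. If 120 ∣ n, write n = 120q. Since 120 = 10·12, n = 12·(10q), so 12 ∣ n; and since 120 = 24·5, n = 5·(24q), so 5 ∣ n.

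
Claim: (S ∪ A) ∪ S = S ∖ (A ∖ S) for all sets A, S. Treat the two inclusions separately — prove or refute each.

(⟹) This inclusion fails. Take A = {1}, S = ∅; then 1 ∈ (S ∪ A) ∪ S but 1 ∉ S ∖ (A ∖ S).

(⟸) Let x ∈ S ∖ (A ∖ S). Then either x ∈ S and x ∉ A; or x ∈ A ∩ S. In each case x ∈ (S ∪ A) ∪ S, so S ∖ (A ∖ S) ⊆ (S ∪ A) ∪ S.

(⊆) fails; (⊇) holds.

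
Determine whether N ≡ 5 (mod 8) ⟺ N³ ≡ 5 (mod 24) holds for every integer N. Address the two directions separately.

Only the reverse direction holds.

(→) This fails: take N = 13. Then 13 ≡ 5 (mod 8), but 13³ = 2197 ≡ 13 (mod 24), not 5.

(←) Conversely, the residues r modulo 24 with r³ ≡ 5 (mod 24) are exactly {5}, and each is ≡ 5 (mod 8).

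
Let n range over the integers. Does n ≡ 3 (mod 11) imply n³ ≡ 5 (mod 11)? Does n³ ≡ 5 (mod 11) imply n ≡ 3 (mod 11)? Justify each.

(⟹) Suppose n ≡ 3 (mod 11). Write n = 11j + 3. Then (11j + 3)³ = 1331j³ + 1089j² + 297j + 27 = 11(121j³ + 99j² + 27j + 2) + 5, so n³ ≡ 5 (mod 11).

(⟸) For the converse, argue contrapositively. If n ≢ 3 (mod 11), then n is congruent to one of 0, 1, 2, 4, 5, 6, 7, 8, 9, 10 modulo 11, and these give n³ ≡ 0, 1, 8, 9, 4, 7, 2, 6, 3, 10 respectively — never 5.

The biconditional holds.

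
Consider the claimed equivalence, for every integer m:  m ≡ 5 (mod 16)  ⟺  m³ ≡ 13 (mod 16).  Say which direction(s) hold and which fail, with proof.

(⟸) Suppose m³ ≡ 13 (mod 16). The only residue r in {0, …, 15} with r³ ≡ 13 (mod 16) is r = 5, so m ≡ 5 (mod 16).

(⟹) Suppose m ≡ 5 (mod 16). Write m = 16j + 5. Then (16j + 5)³ = 4096j³ + 3840j² + 1200j + 125 = 16(256j³ + 240j² + 75j + 7) + 13, so m³ ≡ 13 (mod 16).

Both directions hold.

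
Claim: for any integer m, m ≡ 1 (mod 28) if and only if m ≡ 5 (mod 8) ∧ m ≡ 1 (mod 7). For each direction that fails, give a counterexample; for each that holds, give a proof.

(⟹) This fails: m = 1 gives 1 ≡ 1 (mod 28) but 1 ≡ 1 (mod 8), so the conjunction on the right does not hold.

(⟸) Conversely, if m ≡ 5 (mod 8) and m ≡ 1 (mod 7), then by the Chinese remainder theorem m ≡ 29 (mod 56). Since 29 ≡ 1 (mod 28) and 28 ∣ 56, we get m ≡ 1 (mod 28).

(⇒) fails; (⇐) holds.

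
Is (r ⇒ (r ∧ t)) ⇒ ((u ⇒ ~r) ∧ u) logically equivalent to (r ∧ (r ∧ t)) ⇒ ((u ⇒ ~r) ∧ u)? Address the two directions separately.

(←) This fails. Under t = F, r = F, u = F, the left side is false but the right side is true.

(→) Assume the antecedent. If t is true, the antecedent forces (t = T, r = F, u = T), and (r ∧ (r ∧ t)) ⇒ ((u ⇒ ~r) ∧ u) holds there. If t is false, (r ∧ (r ∧ t)) ⇒ ((u ⇒ ~r) ∧ u) reduces to true regardless of the other variables. Either way (r ∧ (r ∧ t)) ⇒ ((u ⇒ ~r) ∧ u) holds.

Only the forward direction holds.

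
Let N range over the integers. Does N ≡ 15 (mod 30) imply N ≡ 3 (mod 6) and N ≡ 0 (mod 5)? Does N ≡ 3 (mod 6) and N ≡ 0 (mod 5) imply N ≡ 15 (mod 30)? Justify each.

The biconditional holds.

(←) If N ≡ 3 (mod 6) and N ≡ 0 (mod 5), then by the Chinese remainder theorem N ≡ 15 (mod 30). This is exactly N ≡ 15 (mod 30).

(→) Suppose N ≡ 15 (mod 30); write N = 30j + 15. Since 6 ∣ 30, reducing mod 6 gives N ≡ 15 ≡ 3 (mod 6); since 5 ∣ 30, reducing mod 5 gives N ≡ 15 ≡ 0 (mod 5).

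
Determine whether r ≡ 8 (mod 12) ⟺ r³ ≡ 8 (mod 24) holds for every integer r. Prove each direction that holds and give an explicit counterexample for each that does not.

Only the forward implication holds.

(⇒) Suppose r ≡ 8 (mod 12). Working modulo 24, r ∈ {8, 20}; for each such r, r³ ≡ 8 (mod 24).

(⇐) This fails: take r = 2. Then 2³ = 8 ≡ 8 (mod 24), yet 2 ≡ 2 (mod 12), not 8.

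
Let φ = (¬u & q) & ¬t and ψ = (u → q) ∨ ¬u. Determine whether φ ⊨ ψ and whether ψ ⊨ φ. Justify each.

(⇐) This fails. Under q = F, t = F, u = F, the left side is false but the right side is true.

(⇒) Assume the antecedent. If q is true, (u → q) ∨ ¬u reduces to true regardless of the other variables. If q is false, the antecedent cannot hold. Either way (u → q) ∨ ¬u holds.

Only the forward direction holds.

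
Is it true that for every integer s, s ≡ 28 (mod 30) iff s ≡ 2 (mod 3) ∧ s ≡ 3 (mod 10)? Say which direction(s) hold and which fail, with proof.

(→) This fails: s = 28 gives 28 ≡ 28 (mod 30) but 28 ≡ 1 (mod 3), so the conjunction on the right does not hold.

(←) This fails: s = 23 satisfies both congruences on the right (23 ≡ 2 mod 3 and 23 ≡ 3 mod 10) yet 23 ≡ 23 (mod 30), not 28.

Both directions fail.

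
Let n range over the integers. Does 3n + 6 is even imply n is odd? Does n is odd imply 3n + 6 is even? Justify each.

(⟹) This fails: n = 2 gives 3n + 6 = 12, which is even, but 2 is even, not odd.

(⟸) This also fails: n = 5 is odd, but 3n + 6 = 21 is odd, not even.

Neither implication holds.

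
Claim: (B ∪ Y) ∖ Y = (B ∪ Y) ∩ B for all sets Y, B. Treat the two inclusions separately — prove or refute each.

Only the forward inclusion holds.

(⊇) This inclusion fails. Take Y = {1}, B = {1}; then 1 ∈ (B ∪ Y) ∩ B but 1 ∉ (B ∪ Y) ∖ Y.

(⊆) Let x ∈ (B ∪ Y) ∖ Y. Then x ∈ B and x ∉ Y, from which x ∈ (B ∪ Y) ∩ B.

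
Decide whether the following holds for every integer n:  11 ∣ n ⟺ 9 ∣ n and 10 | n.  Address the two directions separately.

Neither implication holds.

(⟹) This fails: take n = 11. Certainly 11 ∣ 11, but 9 ∤ 11.

(⟸) This fails: take n = 90. Both 9 ∣ 90 and 10 ∣ 90, yet 90 is not a multiple of 11 (since 90 = 8·11 + 2), so 11 ∤ 90.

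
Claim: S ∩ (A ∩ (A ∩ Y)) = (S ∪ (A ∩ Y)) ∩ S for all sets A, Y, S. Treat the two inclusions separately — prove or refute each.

(⊆) holds; (⊇) fails.

Forward inclusion. Let x ∈ S ∩ (A ∩ (A ∩ Y)). Then x ∈ A ∩ Y ∩ S, from which x ∈ (S ∪ (A ∩ Y)) ∩ S.

Reverse inclusion. This inclusion fails. Take A = ∅, Y = ∅, S = {1}; then 1 ∈ (S ∪ (A ∩ Y)) ∩ S but 1 ∉ S ∩ (A ∩ (A ∩ Y)).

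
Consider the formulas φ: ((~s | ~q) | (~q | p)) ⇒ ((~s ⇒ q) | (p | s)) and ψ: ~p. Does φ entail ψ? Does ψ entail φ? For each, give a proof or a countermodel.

(⇒) This fails. Under q = F, s = F, p = T, the left side is true but the right side is false.

(⇐) This fails. Under q = F, s = F, p = F, the left side is false but the right side is true.

Neither direction holds.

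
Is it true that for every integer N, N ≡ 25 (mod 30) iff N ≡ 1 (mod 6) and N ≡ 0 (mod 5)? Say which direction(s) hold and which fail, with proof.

Both implications hold.

Converse. If N ≡ 1 (mod 6) and N ≡ 0 (mod 5), then by the Chinese remainder theorem N ≡ 25 (mod 30). This is exactly N ≡ 25 (mod 30).

Forward direction. Suppose N ≡ 25 (mod 30); write N = 30j + 25. Since 6 ∣ 30, reducing mod 6 gives N ≡ 25 ≡ 1 (mod 6); since 5 ∣ 30, reducing mod 5 gives N ≡ 25 ≡ 0 (mod 5).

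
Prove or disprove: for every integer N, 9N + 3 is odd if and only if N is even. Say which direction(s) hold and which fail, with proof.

Equivalent; both directions hold.

[⇒] Suppose 9N + 3 is odd. Since 9 is odd, 9N and N have the same parity, so 9N + 3 ≡ N + 3 (mod 2). As 3 is odd, 9N + 3 is odd exactly when N is even. Thus N is even.

[⇐] Conversely, suppose N is even; write N = 2j. Then 9N + 3 = 9·(2j) + 3 = 2·9j + 3, which is odd.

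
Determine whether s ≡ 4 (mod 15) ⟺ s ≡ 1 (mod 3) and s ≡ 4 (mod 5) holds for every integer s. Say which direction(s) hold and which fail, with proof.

Both directions hold; the statement is true.

(⇒) Suppose s ≡ 4 (mod 15); write s = 15j + 4. Since 3 ∣ 15, reducing mod 3 gives s ≡ 4 ≡ 1 (mod 3); since 5 ∣ 15, reducing mod 5 gives s ≡ 4 (mod 5).

(⇐) Conversely, if s ≡ 1 (mod 3) and s ≡ 4 (mod 5), then by the Chinese remainder theorem s ≡ 4 (mod 15). This is exactly s ≡ 4 (mod 15).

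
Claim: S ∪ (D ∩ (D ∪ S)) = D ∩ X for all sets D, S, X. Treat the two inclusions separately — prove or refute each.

Forward inclusion. This inclusion fails. Take D = {1}, S = ∅, X = ∅; then 1 ∈ S ∪ (D ∩ (D ∪ S)) but 1 ∉ D ∩ X.

Reverse inclusion. Let x ∈ D ∩ X. Then either x ∈ D ∩ X and x ∉ S; or x ∈ D ∩ S ∩ X. In each case x ∈ S ∪ (D ∩ (D ∪ S)), so D ∩ X ⊆ S ∪ (D ∩ (D ∪ S)).

(⊆) fails; (⊇) holds.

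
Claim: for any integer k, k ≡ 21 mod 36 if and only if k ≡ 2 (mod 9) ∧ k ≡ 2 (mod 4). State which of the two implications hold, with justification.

(⇒) fails and (⇐) fails.

Forward direction. This fails: k = 21 gives 21 ≡ 21 (mod 36) but 21 ≡ 3 (mod 9), so the conjunction on the right does not hold.

Converse. This fails: k = 2 satisfies both congruences on the right (2 ≡ 2 mod 9 and 2 ≡ 2 mod 4) yet 2 ≡ 2 (mod 36), not 21.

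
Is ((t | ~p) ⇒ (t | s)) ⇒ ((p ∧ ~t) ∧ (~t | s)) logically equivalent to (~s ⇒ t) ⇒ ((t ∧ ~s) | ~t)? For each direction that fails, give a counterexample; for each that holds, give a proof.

(⟹) Assume the antecedent. If t is true, the antecedent cannot hold. If t is false, (~s ⇒ t) ⇒ ((t ∧ ~s) | ~t) reduces to true regardless of the other variables. Either way (~s ⇒ t) ⇒ ((t ∧ ~s) | ~t) holds.

(⟸) This fails. Under t = T, p = F, s = F, the left side is false but the right side is true.

Only the forward direction holds.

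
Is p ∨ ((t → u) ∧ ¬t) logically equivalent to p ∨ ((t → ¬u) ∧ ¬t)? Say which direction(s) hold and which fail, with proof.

Both directions hold.

(→) Assume the antecedent. If p is true, p ∨ ((t → ¬u) ∧ ¬t) reduces to true regardless of the other variables. If p is false, the antecedent forces (u = F, p = F, t = F) or (u = T, p = F, t = F), and p ∨ ((t → ¬u) ∧ ¬t) holds there. Either way p ∨ ((t → ¬u) ∧ ¬t) holds.

(←) Assume the antecedent. If p is true, p ∨ ((t → u) ∧ ¬t) reduces to true regardless of the other variables. If p is false, the antecedent forces (u = F, p = F, t = F) or (u = T, p = F, t = F), and p ∨ ((t → u) ∧ ¬t) holds there. Either way p ∨ ((t → u) ∧ ¬t) holds.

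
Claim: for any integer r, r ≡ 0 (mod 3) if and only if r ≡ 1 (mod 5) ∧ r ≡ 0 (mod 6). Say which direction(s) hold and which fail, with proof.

(→) This fails: r = 0 gives 0 ≡ 0 (mod 3) but 0 ≡ 0 (mod 5), so the conjunction on the right does not hold.

(←) Conversely, if r ≡ 1 (mod 5) and r ≡ 0 (mod 6), then by the Chinese remainder theorem r ≡ 6 (mod 30). Since 6 ≡ 0 (mod 3) and 3 ∣ 30, we get r ≡ 0 (mod 3).

(⇒) fails; (⇐) holds.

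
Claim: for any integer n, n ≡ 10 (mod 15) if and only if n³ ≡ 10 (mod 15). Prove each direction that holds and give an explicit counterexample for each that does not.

Both implications hold.

(←) Suppose n³ ≡ 10 (mod 15). The only residue r in {0, …, 14} with r³ ≡ 10 (mod 15) is r = 10, so n ≡ 10 (mod 15).

(→) Suppose n ≡ 10 (mod 15). Write n = 15j + 10. Then (15j + 10)³ = 3375j³ + 6750j² + 4500j + 1000 = 15(225j³ + 450j² + 300j + 66) + 10, so n³ ≡ 10 (mod 15).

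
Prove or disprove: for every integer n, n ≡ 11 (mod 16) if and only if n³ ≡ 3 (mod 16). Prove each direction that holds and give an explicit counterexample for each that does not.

Both directions hold.

Forward direction. Suppose n ≡ 11 (mod 16). Write n = 16j + 11. Then (16j + 11)³ = 4096j³ + 8448j² + 5808j + 1331 = 16(256j³ + 528j² + 363j + 83) + 3, so n³ ≡ 3 (mod 16).

Converse. Suppose n³ ≡ 3 (mod 16). The only residue r in {0, …, 15} with r³ ≡ 3 (mod 16) is r = 11, so n ≡ 11 (mod 16).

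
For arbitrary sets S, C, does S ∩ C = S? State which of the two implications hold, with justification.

Only the forward inclusion holds.

(⊆) Let x ∈ S ∩ C. Then x ∈ S ∩ C, from which x ∈ S.

(⊇) This inclusion fails. Take S = {1}, C = ∅; then 1 ∈ S but 1 ∉ S ∩ C.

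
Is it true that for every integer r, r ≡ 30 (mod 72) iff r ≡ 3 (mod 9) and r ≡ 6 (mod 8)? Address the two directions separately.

(⇐) If r ≡ 3 (mod 9) and r ≡ 6 (mod 8), then by the Chinese remainder theorem r ≡ 30 (mod 72). This is exactly r ≡ 30 (mod 72).

(⇒) Suppose r ≡ 30 (mod 72); write r = 72j + 30. Since 9 ∣ 72, reducing mod 9 gives r ≡ 30 ≡ 3 (mod 9); since 8 ∣ 72, reducing mod 8 gives r ≡ 30 ≡ 6 (mod 8).

Equivalent; both directions hold.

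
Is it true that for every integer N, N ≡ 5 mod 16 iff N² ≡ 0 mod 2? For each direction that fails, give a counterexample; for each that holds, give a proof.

Both directions fail.

Forward direction. This fails: take N = 5. Then 5 ≡ 5 (mod 16), but 5² = 25 ≡ 1 (mod 2), not 0.

Converse. This fails: take N = 0. Then 0² = 0 ≡ 0 (mod 2), yet 0 ≡ 0 (mod 16), not 5.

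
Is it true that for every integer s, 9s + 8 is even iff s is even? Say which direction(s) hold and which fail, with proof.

(⟹) Suppose 9s + 8 is even. Since 9 is odd, 9s and s have the same parity, so 9s + 8 ≡ s + 8 (mod 2). As 8 is even, 9s + 8 is even exactly when s is even. Thus s is even.

(⟸) Conversely, suppose s is even; write s = 2j. Then 9s + 8 = 9·(2j) + 8 = 2·9j + 8, which is even.

Both directions hold; the statement is true.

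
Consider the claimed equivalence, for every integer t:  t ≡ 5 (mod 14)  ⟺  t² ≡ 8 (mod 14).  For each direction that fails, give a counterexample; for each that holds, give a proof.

(→) This fails: take t = 5. Then 5 ≡ 5 (mod 14), but 5² = 25 ≡ 11 (mod 14), not 8.

(←) This fails: take t = 6. Then 6² = 36 ≡ 8 (mod 14), yet 6 ≡ 6 (mod 14), not 5.

Neither direction holds.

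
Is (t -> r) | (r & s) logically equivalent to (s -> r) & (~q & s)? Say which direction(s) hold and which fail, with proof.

(⟹) This fails. Under r = F, q = F, s = F, t = F, the left side is true but the right side is false.

(⟸) Assume the antecedent. If r is true, (t -> r) | (r & s) reduces to true regardless of the other variables. If r is false, the antecedent cannot hold. Either way (t -> r) | (r & s) holds.

Only the converse holds.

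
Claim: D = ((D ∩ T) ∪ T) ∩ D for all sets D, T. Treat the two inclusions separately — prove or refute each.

Only the reverse inclusion holds.

(⟹) This inclusion fails. Take D = {1}, T = ∅; then 1 ∈ D but 1 ∉ ((D ∩ T) ∪ T) ∩ D.

(⟸) Let x ∈ ((D ∩ T) ∪ T) ∩ D. Then x ∈ D ∩ T, from which x ∈ D.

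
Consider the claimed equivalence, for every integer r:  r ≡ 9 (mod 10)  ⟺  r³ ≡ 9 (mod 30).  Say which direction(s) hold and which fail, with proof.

(←) The residues r modulo 30 with r³ ≡ 9 (mod 30) are exactly {9}, and each is ≡ 9 (mod 10).

(→) This fails: take r = 19. Then 19 ≡ 9 (mod 10), but 19³ = 6859 ≡ 19 (mod 30), not 9.

Not equivalent: only (⇐) holds.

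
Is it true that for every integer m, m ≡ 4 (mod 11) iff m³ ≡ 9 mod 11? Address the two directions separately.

Both directions hold.

(⇒) Suppose m ≡ 4 (mod 11). Write m = 11j + 4. Then (11j + 4)³ = 1331j³ + 1452j² + 528j + 64 = 11(121j³ + 132j² + 48j + 5) + 9, so m³ ≡ 9 (mod 11).

(⇐) For the converse, argue contrapositively. If m ≢ 4 (mod 11), then m is congruent to one of 0, 1, 2, 3, 5, 6, 7, 8, 9, 10 modulo 11, and these give m³ ≡ 0, 1, 8, 5, 4, 7, 2, 6, 3, 10 respectively — never 9.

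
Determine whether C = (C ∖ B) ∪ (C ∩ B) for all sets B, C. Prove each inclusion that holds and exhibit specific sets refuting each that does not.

(⊆) Let x ∈ C. Then either x ∈ C and x ∉ B; or x ∈ B ∩ C. In each case x ∈ (C ∖ B) ∪ (C ∩ B), so C ⊆ (C ∖ B) ∪ (C ∩ B).

(⊇) Let x ∈ (C ∖ B) ∪ (C ∩ B). Then either x ∈ C and x ∉ B; or x ∈ B ∩ C. In each case x ∈ C, so (C ∖ B) ∪ (C ∩ B) ⊆ C.

Both inclusions hold; the sets are equal.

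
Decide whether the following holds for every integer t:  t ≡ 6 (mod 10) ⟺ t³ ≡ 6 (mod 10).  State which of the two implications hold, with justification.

Converse. For the converse, argue contrapositively. If t ≢ 6 (mod 10), then t is congruent to one of 0, 1, 2, 3, 4, 5, 7, 8, 9 modulo 10, and these give t³ ≡ 0, 1, 8, 7, 4, 5, 3, 2, 9 respectively — never 6.

Forward direction. Suppose t ≡ 6 (mod 10). Write t = 10j + 6. Then (10j + 6)³ = 1000j³ + 1800j² + 1080j + 216 = 10(100j³ + 180j² + 108j + 21) + 6, so t³ ≡ 6 (mod 10).

Both implications hold.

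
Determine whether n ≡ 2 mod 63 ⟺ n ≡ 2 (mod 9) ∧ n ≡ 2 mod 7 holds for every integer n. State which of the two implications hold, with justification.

The biconditional holds.

(⇒) Suppose n ≡ 2 (mod 63); write n = 63j + 2. Since 9 ∣ 63, reducing mod 9 gives n ≡ 2 (mod 9); since 7 ∣ 63, reducing mod 7 gives n ≡ 2 (mod 7).

(⇐) Conversely, if n ≡ 2 (mod 9) and n ≡ 2 (mod 7), then by the Chinese remainder theorem n ≡ 2 (mod 63). This is exactly n ≡ 2 (mod 63).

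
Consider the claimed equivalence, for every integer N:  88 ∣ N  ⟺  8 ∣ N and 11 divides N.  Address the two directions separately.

The biconditional holds.

(→) If 88 ∣ N, write N = 88q. Since 88 = 11·8, N = 8·(11q), so 8 ∣ N; and since 88 = 8·11, N = 11·(8q), so 11 ∣ N.

(←) Suppose 8 ∣ N and 11 ∣ N. Any common multiple of 8 and 11 is a multiple of their lcm; here gcd(8, 11) = 1, so lcm(8, 11) = 8·11 = 88, so 88 ∣ N.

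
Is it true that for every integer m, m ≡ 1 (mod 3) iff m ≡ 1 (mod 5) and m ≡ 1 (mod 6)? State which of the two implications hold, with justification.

(⇒) fails; (⇐) holds.

(→) This fails: m = 4 gives 4 ≡ 1 (mod 3) but 4 ≡ 4 (mod 5), so the conjunction on the right does not hold.

(←) Conversely, if m ≡ 1 (mod 5) and m ≡ 1 (mod 6), then by the Chinese remainder theorem m ≡ 1 (mod 30). Since 1 ≡ 1 (mod 3) and 3 ∣ 30, we get m ≡ 1 (mod 3).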